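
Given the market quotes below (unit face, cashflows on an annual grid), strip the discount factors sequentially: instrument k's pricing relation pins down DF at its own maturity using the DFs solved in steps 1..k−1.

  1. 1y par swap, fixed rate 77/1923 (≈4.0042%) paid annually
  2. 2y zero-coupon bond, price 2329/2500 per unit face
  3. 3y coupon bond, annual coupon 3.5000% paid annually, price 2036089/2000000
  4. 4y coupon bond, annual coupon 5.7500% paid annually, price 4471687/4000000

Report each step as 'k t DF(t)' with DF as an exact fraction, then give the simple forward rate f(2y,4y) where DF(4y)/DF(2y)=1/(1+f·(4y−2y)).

step 1 [1y] swap r/1=77/1923: DF=(1 − 77/1923·(0))/(1+77/1923) = 1923/2000 ≈ 0.961500
step 2 [2y] zero: DF = P = 2329/2500 ≈ 0.931600
step 3 [3y] bond c/1=7/200: DF=(2036089/2000000 − 7/200·(0.961500+0.931600))/(1+7/200) = 2299/2500 ≈ 0.919600
step 4 [4y] bond c/1=23/400: DF=(4471687/4000000 − 23/400·(0.961500+0.931600+0.919600))/(1+23/400) = 4521/5000 ≈ 0.904200

1 1 1923/2000
2 2 2329/2500
3 3 2299/2500
4 4 4521/5000
f(2y,4y) = ((2329/2500)/(4521/5000) − 1)/(2) = 1/66 ≈ 1.5152%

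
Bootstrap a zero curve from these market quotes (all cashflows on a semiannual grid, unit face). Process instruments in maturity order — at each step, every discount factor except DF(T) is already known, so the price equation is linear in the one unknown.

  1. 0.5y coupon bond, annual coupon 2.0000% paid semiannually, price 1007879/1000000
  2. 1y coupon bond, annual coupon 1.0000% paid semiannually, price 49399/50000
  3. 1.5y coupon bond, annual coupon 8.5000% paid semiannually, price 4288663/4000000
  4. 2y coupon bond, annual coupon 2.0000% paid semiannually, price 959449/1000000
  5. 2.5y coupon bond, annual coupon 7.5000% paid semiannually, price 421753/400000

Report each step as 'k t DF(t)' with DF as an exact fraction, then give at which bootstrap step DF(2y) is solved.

step 1 [0.5y] bond c/2=1/100: DF=(1007879/1000000 − 1/100·(0))/(1+1/100) = 9979/10000 ≈ 0.997900
step 2 [1y] bond c/2=1/200: DF=(49399/50000 − 1/200·(0.997900))/(1+1/200) = 9781/10000 ≈ 0.978100
step 3 [1.5y] bond c/2=17/400: DF=(4288663/4000000 − 17/400·(0.997900+0.978100))/(1+17/400) = 9479/10000 ≈ 0.947900
step 4 [2y] bond c/2=1/100: DF=(959449/1000000 − 1/100·(0.997900+0.978100+0.947900))/(1+1/100) = 921/1000 ≈ 0.921000
step 5 [2.5y] bond c/2=3/80: DF=(421753/400000 − 3/80·(0.997900+0.978100+0.947900+0.921000))/(1+3/80) = 8773/10000 ≈ 0.877300

1 1/2 9979/10000
2 1 9781/10000
3 3/2 9479/10000
4 2 921/1000
5 5/2 8773/10000
DF(2y) is solved at step 4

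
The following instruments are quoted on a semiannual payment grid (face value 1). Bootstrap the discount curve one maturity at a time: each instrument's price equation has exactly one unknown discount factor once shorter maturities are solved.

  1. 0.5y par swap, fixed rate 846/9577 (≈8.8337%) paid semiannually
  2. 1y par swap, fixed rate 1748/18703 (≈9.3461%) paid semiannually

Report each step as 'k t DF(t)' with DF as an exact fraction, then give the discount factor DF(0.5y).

1 1/2 9577/10000
2 1 4563/5000
DF(0.5y) = 9577/10000 ≈ 0.957700

step 1 [0.5y] swap r/2=423/9577: DF=(1 − 423/9577·(0))/(1+423/9577) = 9577/10000 ≈ 0.957700
step 2 [1y] swap r/2=874/18703: DF=(1 − 874/18703·(0.957700))/(1+874/18703) = 4563/5000 ≈ 0.912600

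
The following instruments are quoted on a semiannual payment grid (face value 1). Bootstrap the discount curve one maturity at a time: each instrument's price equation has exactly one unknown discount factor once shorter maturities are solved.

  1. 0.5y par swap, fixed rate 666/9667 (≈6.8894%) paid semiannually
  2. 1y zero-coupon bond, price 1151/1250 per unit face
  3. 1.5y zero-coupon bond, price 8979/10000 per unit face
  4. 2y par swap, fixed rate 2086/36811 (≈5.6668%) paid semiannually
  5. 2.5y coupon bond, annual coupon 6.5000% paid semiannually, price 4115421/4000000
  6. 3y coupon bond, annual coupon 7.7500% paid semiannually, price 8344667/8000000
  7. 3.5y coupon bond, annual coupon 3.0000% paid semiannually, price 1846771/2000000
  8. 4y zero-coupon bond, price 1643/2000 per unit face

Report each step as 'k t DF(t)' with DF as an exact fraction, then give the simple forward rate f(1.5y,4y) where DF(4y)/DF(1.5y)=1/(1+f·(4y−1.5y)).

step 1 [0.5y] swap r/2=333/9667: DF=(1 − 333/9667·(0))/(1+333/9667) = 9667/10000 ≈ 0.966700
step 2 [1y] zero: DF = P = 1151/1250 ≈ 0.920800
step 3 [1.5y] zero: DF = P = 8979/10000 ≈ 0.897900
step 4 [2y] swap r/2=1043/36811: DF=(1 − 1043/36811·(0.966700+0.920800+0.897900))/(1+1043/36811) = 8957/10000 ≈ 0.895700
step 5 [2.5y] bond c/2=13/400: DF=(4115421/4000000 − 13/400·(0.966700+0.920800+0.897900+0.895700))/(1+13/400) = 4403/5000 ≈ 0.880600
step 6 [3y] bond c/2=31/800: DF=(8344667/8000000 − 31/800·(0.966700+0.920800+0.897900+0.895700+0.880600))/(1+31/800) = 417/500 ≈ 0.834000
step 7 [3.5y] bond c/2=3/200: DF=(1846771/2000000 − 3/200·(0.966700+0.920800+0.897900+0.895700+0.880600+0.834000))/(1+3/200) = 83/100 ≈ 0.830000
step 8 [4y] zero: DF = P = 1643/2000 ≈ 0.821500

1 1/2 9667/10000
2 1 1151/1250
3 3/2 8979/10000
4 2 8957/10000
5 5/2 4403/5000
6 3 417/500
7 7/2 83/100
8 4 1643/2000
f(1.5y,4y) = ((8979/10000)/(1643/2000) − 1)/(5/2) = 1528/41075 ≈ 3.7200%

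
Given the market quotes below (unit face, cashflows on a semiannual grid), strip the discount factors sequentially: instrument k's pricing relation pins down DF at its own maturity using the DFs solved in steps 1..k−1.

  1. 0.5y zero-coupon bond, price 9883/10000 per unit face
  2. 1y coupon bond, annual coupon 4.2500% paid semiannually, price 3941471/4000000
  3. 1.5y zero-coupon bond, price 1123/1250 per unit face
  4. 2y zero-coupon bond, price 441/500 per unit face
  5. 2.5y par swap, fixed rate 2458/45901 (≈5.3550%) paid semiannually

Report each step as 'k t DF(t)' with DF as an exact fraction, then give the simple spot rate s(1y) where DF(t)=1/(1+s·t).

step 1 [0.5y] zero: DF = P = 9883/10000 ≈ 0.988300
step 2 [1y] bond c/2=17/800: DF=(3941471/4000000 − 17/800·(0.988300))/(1+17/800) = 9443/10000 ≈ 0.944300
step 3 [1.5y] zero: DF = P = 1123/1250 ≈ 0.898400
step 4 [2y] zero: DF = P = 441/500 ≈ 0.882000
step 5 [2.5y] swap r/2=1229/45901: DF=(1 − 1229/45901·(0.988300+0.944300+0.898400+0.882000))/(1+1229/45901) = 8771/10000 ≈ 0.877100

1 1/2 9883/10000
2 1 9443/10000
3 3/2 1123/1250
4 2 441/500
5 5/2 8771/10000
s(1y) = (1/(9443/10000) − 1)/(1) = 557/9443 ≈ 5.8985%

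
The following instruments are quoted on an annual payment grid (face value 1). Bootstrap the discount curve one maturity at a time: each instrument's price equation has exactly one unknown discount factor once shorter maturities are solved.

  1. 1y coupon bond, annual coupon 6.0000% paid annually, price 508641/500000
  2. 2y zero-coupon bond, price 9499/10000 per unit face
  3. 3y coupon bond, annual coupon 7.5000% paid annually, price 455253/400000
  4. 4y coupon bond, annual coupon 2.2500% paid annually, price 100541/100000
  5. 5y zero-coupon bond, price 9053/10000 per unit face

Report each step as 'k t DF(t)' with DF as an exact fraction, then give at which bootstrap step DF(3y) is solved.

step 1 [1y] bond c/1=3/50: DF=(508641/500000 − 3/50·(0))/(1+3/50) = 9597/10000 ≈ 0.959700
step 2 [2y] zero: DF = P = 9499/10000 ≈ 0.949900
step 3 [3y] bond c/1=3/40: DF=(455253/400000 − 3/40·(0.959700+0.949900))/(1+3/40) = 1851/2000 ≈ 0.925500
step 4 [4y] bond c/1=9/400: DF=(100541/100000 − 9/400·(0.959700+0.949900+0.925500))/(1+9/400) = 9209/10000 ≈ 0.920900
step 5 [5y] zero: DF = P = 9053/10000 ≈ 0.905300

1 1 9597/10000
2 2 9499/10000
3 3 1851/2000
4 4 9209/10000
5 5 9053/10000
DF(3y) is solved at step 3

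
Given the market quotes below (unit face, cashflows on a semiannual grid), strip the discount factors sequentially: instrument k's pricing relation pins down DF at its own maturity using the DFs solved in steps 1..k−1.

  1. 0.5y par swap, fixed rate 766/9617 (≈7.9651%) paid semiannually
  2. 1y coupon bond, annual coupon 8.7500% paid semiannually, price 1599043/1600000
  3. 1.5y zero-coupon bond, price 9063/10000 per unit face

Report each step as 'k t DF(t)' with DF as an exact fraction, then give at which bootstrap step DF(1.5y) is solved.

1 1/2 9617/10000
2 1 2293/2500
3 3/2 9063/10000
DF(1.5y) is solved at step 3

step 1 [0.5y] swap r/2=383/9617: DF=(1 − 383/9617·(0))/(1+383/9617) = 9617/10000 ≈ 0.961700
step 2 [1y] bond c/2=7/160: DF=(1599043/1600000 − 7/160·(0.961700))/(1+7/160) = 2293/2500 ≈ 0.917200
step 3 [1.5y] zero: DF = P = 9063/10000 ≈ 0.906300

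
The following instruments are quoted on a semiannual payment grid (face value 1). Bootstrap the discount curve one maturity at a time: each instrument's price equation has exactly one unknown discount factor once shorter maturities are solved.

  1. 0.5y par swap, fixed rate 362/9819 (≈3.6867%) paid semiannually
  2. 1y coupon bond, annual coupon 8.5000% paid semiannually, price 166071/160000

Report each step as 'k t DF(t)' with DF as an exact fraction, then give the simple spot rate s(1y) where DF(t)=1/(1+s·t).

1 1/2 9819/10000
2 1 2389/2500
s(1y) = (1/(2389/2500) − 1)/(1) = 111/2389 ≈ 4.6463%

step 1 [0.5y] swap r/2=181/9819: DF=(1 − 181/9819·(0))/(1+181/9819) = 9819/10000 ≈ 0.981900
step 2 [1y] bond c/2=17/400: DF=(166071/160000 − 17/400·(0.981900))/(1+17/400) = 2389/2500 ≈ 0.955600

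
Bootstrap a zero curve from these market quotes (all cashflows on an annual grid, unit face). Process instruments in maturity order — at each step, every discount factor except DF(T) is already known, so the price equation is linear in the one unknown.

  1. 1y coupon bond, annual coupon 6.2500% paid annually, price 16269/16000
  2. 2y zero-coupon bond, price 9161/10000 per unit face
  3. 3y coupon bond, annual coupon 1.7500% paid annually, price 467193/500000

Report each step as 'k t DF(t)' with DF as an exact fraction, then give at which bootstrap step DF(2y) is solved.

step 1 [1y] bond c/1=1/16: DF=(16269/16000 − 1/16·(0))/(1+1/16) = 957/1000 ≈ 0.957000
step 2 [2y] zero: DF = P = 9161/10000 ≈ 0.916100
step 3 [3y] bond c/1=7/400: DF=(467193/500000 − 7/400·(0.957000+0.916100))/(1+7/400) = 8861/10000 ≈ 0.886100

1 1 957/1000
2 2 9161/10000
3 3 8861/10000
DF(2y) is solved at step 2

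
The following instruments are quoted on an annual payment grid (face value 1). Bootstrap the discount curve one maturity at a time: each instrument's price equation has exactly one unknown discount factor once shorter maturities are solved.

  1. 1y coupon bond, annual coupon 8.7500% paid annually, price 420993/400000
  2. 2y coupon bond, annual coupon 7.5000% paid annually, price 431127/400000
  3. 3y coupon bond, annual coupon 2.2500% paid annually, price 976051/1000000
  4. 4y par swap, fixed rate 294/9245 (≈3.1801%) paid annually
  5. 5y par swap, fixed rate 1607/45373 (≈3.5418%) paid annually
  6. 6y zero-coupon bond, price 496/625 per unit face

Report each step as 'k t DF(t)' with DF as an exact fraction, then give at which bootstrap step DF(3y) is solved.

1 1 4839/5000
2 2 9351/10000
3 3 9127/10000
4 4 1103/1250
5 5 8393/10000
6 6 496/625
DF(3y) is solved at step 3

step 1 [1y] bond c/1=7/80: DF=(420993/400000 − 7/80·(0))/(1+7/80) = 4839/5000 ≈ 0.967800
step 2 [2y] bond c/1=3/40: DF=(431127/400000 − 3/40·(0.967800))/(1+3/40) = 9351/10000 ≈ 0.935100
step 3 [3y] bond c/1=9/400: DF=(976051/1000000 − 9/400·(0.967800+0.935100))/(1+9/400) = 9127/10000 ≈ 0.912700
step 4 [4y] swap r/1=294/9245: DF=(1 − 294/9245·(0.967800+0.935100+0.912700))/(1+294/9245) = 1103/1250 ≈ 0.882400
step 5 [5y] swap r/1=1607/45373: DF=(1 − 1607/45373·(0.967800+0.935100+0.912700+0.882400))/(1+1607/45373) = 8393/10000 ≈ 0.839300
step 6 [6y] zero: DF = P = 496/625 ≈ 0.793600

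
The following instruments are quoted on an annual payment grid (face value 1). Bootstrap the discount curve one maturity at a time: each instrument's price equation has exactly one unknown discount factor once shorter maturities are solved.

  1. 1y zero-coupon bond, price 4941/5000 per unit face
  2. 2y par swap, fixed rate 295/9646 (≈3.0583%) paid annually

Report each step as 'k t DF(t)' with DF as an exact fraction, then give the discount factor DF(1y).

step 1 [1y] zero: DF = P = 4941/5000 ≈ 0.988200
step 2 [2y] swap r/1=295/9646: DF=(1 − 295/9646·(0.988200))/(1+295/9646) = 941/1000 ≈ 0.941000

1 1 4941/5000
2 2 941/1000
DF(1y) = 4941/5000 ≈ 0.988200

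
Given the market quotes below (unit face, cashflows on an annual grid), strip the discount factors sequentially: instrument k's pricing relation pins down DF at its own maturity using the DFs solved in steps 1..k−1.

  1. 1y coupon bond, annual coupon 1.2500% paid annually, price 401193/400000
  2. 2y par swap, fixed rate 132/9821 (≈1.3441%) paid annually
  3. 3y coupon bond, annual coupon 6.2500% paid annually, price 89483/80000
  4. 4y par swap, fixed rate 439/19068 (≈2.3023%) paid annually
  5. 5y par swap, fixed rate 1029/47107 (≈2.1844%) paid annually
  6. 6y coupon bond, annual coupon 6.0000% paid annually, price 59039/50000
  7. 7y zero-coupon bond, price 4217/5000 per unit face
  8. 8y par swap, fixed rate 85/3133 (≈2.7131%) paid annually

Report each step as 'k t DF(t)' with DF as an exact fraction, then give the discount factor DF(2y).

1 1 4953/5000
2 2 1217/1250
3 3 2343/2500
4 4 4561/5000
5 5 8971/10000
6 6 8473/10000
7 7 4217/5000
8 8 1609/2000
DF(2y) = 1217/1250 ≈ 0.973600

step 1 [1y] bond c/1=1/80: DF=(401193/400000 − 1/80·(0))/(1+1/80) = 4953/5000 ≈ 0.990600
step 2 [2y] swap r/1=132/9821: DF=(1 − 132/9821·(0.990600))/(1+132/9821) = 1217/1250 ≈ 0.973600
step 3 [3y] bond c/1=1/16: DF=(89483/80000 − 1/16·(0.990600+0.973600))/(1+1/16) = 2343/2500 ≈ 0.937200
step 4 [4y] swap r/1=439/19068: DF=(1 − 439/19068·(0.990600+0.973600+0.937200))/(1+439/19068) = 4561/5000 ≈ 0.912200
step 5 [5y] swap r/1=1029/47107: DF=(1 − 1029/47107·(0.990600+0.973600+0.937200+0.912200))/(1+1029/47107) = 8971/10000 ≈ 0.897100
step 6 [6y] bond c/1=3/50: DF=(59039/50000 − 3/50·(0.990600+0.973600+0.937200+0.912200+0.897100))/(1+3/50) = 8473/10000 ≈ 0.847300
step 7 [7y] zero: DF = P = 4217/5000 ≈ 0.843400
step 8 [8y] swap r/1=85/3133: DF=(1 − 85/3133·(0.990600+0.973600+0.937200+0.912200+0.897100+0.847300+0.843400))/(1+85/3133) = 1609/2000 ≈ 0.804500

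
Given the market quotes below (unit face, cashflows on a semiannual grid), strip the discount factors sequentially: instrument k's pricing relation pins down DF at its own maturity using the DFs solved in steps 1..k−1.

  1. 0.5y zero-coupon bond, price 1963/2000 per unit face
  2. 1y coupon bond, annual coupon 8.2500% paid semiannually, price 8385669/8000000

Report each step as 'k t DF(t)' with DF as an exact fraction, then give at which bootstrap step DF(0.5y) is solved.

step 1 [0.5y] zero: DF = P = 1963/2000 ≈ 0.981500
step 2 [1y] bond c/2=33/800: DF=(8385669/8000000 − 33/800·(0.981500))/(1+33/800) = 4839/5000 ≈ 0.967800

1 1/2 1963/2000
2 1 4839/5000
DF(0.5y) is solved at step 1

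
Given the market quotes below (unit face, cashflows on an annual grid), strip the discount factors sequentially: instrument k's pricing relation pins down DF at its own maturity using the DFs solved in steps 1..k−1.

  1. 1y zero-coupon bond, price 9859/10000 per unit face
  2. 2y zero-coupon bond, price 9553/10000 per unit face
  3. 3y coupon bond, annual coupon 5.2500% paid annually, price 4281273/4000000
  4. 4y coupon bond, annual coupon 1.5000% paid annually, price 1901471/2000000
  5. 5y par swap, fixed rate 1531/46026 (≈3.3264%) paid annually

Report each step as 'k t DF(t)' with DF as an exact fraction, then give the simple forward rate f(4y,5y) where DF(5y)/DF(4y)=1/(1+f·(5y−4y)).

step 1 [1y] zero: DF = P = 9859/10000 ≈ 0.985900
step 2 [2y] zero: DF = P = 9553/10000 ≈ 0.955300
step 3 [3y] bond c/1=21/400: DF=(4281273/4000000 − 21/400·(0.985900+0.955300))/(1+21/400) = 9201/10000 ≈ 0.920100
step 4 [4y] bond c/1=3/200: DF=(1901471/2000000 − 3/200·(0.985900+0.955300+0.920100))/(1+3/200) = 559/625 ≈ 0.894400
step 5 [5y] swap r/1=1531/46026: DF=(1 − 1531/46026·(0.985900+0.955300+0.920100+0.894400))/(1+1531/46026) = 8469/10000 ≈ 0.846900

1 1 9859/10000
2 2 9553/10000
3 3 9201/10000
4 4 559/625
5 5 8469/10000
f(4y,5y) = ((559/625)/(8469/10000) − 1)/(1) = 475/8469 ≈ 5.6087%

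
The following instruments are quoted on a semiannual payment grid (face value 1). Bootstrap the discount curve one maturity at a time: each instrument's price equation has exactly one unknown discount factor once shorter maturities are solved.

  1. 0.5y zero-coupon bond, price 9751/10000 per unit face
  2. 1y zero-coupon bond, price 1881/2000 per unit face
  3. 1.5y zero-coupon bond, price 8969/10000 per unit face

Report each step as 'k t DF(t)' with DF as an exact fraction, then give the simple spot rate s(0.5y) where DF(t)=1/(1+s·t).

1 1/2 9751/10000
2 1 1881/2000
3 3/2 8969/10000
s(0.5y) = (1/(9751/10000) − 1)/(1/2) = 498/9751 ≈ 5.1072%

step 1 [0.5y] zero: DF = P = 9751/10000 ≈ 0.975100
step 2 [1y] zero: DF = P = 1881/2000 ≈ 0.940500
step 3 [1.5y] zero: DF = P = 8969/10000 ≈ 0.896900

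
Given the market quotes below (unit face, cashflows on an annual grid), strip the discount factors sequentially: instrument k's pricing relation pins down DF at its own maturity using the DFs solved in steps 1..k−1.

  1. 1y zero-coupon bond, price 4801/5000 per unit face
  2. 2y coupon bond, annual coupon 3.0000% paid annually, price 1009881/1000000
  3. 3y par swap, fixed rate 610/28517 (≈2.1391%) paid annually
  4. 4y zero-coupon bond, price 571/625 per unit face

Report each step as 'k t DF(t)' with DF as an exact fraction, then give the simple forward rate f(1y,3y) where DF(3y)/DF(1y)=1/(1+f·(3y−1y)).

step 1 [1y] zero: DF = P = 4801/5000 ≈ 0.960200
step 2 [2y] bond c/1=3/100: DF=(1009881/1000000 − 3/100·(0.960200))/(1+3/100) = 381/400 ≈ 0.952500
step 3 [3y] swap r/1=610/28517: DF=(1 − 610/28517·(0.960200+0.952500))/(1+610/28517) = 939/1000 ≈ 0.939000
step 4 [4y] zero: DF = P = 571/625 ≈ 0.913600

1 1 4801/5000
2 2 381/400
3 3 939/1000
4 4 571/625
f(1y,3y) = ((4801/5000)/(939/1000) − 1)/(2) = 53/4695 ≈ 1.1289%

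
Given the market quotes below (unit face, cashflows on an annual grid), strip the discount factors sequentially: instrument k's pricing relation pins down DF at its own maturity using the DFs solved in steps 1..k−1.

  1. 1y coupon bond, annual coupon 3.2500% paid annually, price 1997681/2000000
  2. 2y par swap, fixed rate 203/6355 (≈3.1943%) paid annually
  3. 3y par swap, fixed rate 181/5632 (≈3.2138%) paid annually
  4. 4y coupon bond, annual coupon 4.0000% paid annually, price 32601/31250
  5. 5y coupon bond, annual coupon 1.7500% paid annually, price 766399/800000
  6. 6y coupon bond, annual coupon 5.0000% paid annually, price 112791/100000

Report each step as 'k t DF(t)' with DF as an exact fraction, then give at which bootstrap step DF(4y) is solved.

step 1 [1y] bond c/1=13/400: DF=(1997681/2000000 − 13/400·(0))/(1+13/400) = 4837/5000 ≈ 0.967400
step 2 [2y] swap r/1=203/6355: DF=(1 − 203/6355·(0.967400))/(1+203/6355) = 9391/10000 ≈ 0.939100
step 3 [3y] swap r/1=181/5632: DF=(1 − 181/5632·(0.967400+0.939100))/(1+181/5632) = 1819/2000 ≈ 0.909500
step 4 [4y] bond c/1=1/25: DF=(32601/31250 − 1/25·(0.967400+0.939100+0.909500))/(1+1/25) = 2237/2500 ≈ 0.894800
step 5 [5y] bond c/1=7/400: DF=(766399/800000 − 7/400·(0.967400+0.939100+0.909500+0.894800))/(1+7/400) = 8777/10000 ≈ 0.877700
step 6 [6y] bond c/1=1/20: DF=(112791/100000 − 1/20·(0.967400+0.939100+0.909500+0.894800+0.877700))/(1+1/20) = 8557/10000 ≈ 0.855700

1 1 4837/5000
2 2 9391/10000
3 3 1819/2000
4 4 2237/2500
5 5 8777/10000
6 6 8557/10000
DF(4y) is solved at step 4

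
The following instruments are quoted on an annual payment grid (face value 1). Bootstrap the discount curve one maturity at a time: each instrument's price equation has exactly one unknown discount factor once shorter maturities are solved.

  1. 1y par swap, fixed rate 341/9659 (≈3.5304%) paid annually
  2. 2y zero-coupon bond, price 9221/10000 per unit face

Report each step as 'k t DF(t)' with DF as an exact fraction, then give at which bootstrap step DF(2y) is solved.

step 1 [1y] swap r/1=341/9659: DF=(1 − 341/9659·(0))/(1+341/9659) = 9659/10000 ≈ 0.965900
step 2 [2y] zero: DF = P = 9221/10000 ≈ 0.922100

1 1 9659/10000
2 2 9221/10000
DF(2y) is solved at step 2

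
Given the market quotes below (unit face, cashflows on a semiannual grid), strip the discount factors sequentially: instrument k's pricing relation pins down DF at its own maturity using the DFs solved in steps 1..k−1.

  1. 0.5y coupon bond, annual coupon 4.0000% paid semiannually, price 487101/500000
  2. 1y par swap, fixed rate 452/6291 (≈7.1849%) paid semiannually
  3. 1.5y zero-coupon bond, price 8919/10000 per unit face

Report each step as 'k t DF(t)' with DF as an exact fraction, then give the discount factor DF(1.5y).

step 1 [0.5y] bond c/2=1/50: DF=(487101/500000 − 1/50·(0))/(1+1/50) = 9551/10000 ≈ 0.955100
step 2 [1y] swap r/2=226/6291: DF=(1 − 226/6291·(0.955100))/(1+226/6291) = 4661/5000 ≈ 0.932200
step 3 [1.5y] zero: DF = P = 8919/10000 ≈ 0.891900

1 1/2 9551/10000
2 1 4661/5000
3 3/2 8919/10000
DF(1.5y) = 8919/10000 ≈ 0.891900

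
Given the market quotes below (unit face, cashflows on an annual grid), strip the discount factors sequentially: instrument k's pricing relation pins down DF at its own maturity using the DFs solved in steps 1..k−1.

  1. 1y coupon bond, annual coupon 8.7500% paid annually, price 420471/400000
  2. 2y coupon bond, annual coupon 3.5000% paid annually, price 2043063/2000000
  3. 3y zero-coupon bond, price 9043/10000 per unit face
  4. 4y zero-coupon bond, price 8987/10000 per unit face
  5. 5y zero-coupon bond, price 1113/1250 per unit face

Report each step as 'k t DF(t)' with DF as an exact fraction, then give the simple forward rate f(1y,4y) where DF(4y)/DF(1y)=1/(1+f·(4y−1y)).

step 1 [1y] bond c/1=7/80: DF=(420471/400000 − 7/80·(0))/(1+7/80) = 4833/5000 ≈ 0.966600
step 2 [2y] bond c/1=7/200: DF=(2043063/2000000 − 7/200·(0.966600))/(1+7/200) = 9543/10000 ≈ 0.954300
step 3 [3y] zero: DF = P = 9043/10000 ≈ 0.904300
step 4 [4y] zero: DF = P = 8987/10000 ≈ 0.898700
step 5 [5y] zero: DF = P = 1113/1250 ≈ 0.890400

1 1 4833/5000
2 2 9543/10000
3 3 9043/10000
4 4 8987/10000
5 5 1113/1250
f(1y,4y) = ((4833/5000)/(8987/10000) − 1)/(3) = 679/26961 ≈ 2.5185%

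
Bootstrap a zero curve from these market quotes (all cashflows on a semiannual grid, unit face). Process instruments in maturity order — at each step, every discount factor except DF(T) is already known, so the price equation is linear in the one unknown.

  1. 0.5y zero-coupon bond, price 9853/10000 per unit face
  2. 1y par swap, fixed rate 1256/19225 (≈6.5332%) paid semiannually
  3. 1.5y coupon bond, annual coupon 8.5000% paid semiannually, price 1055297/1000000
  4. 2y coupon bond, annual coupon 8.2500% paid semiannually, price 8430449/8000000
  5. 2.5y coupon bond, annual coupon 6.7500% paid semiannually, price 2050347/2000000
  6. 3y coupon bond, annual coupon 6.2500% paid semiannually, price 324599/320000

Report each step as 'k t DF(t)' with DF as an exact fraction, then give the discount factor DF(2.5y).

step 1 [0.5y] zero: DF = P = 9853/10000 ≈ 0.985300
step 2 [1y] swap r/2=628/19225: DF=(1 − 628/19225·(0.985300))/(1+628/19225) = 2343/2500 ≈ 0.937200
step 3 [1.5y] bond c/2=17/400: DF=(1055297/1000000 − 17/400·(0.985300+0.937200))/(1+17/400) = 9339/10000 ≈ 0.933900
step 4 [2y] bond c/2=33/800: DF=(8430449/8000000 − 33/800·(0.985300+0.937200+0.933900))/(1+33/800) = 8989/10000 ≈ 0.898900
step 5 [2.5y] bond c/2=27/800: DF=(2050347/2000000 − 27/800·(0.985300+0.937200+0.933900+0.898900))/(1+27/800) = 8691/10000 ≈ 0.869100
step 6 [3y] bond c/2=1/32: DF=(324599/320000 − 1/32·(0.985300+0.937200+0.933900+0.898900+0.869100))/(1+1/32) = 1687/2000 ≈ 0.843500

1 1/2 9853/10000
2 1 2343/2500
3 3/2 9339/10000
4 2 8989/10000
5 5/2 8691/10000
6 3 1687/2000
DF(2.5y) = 8691/10000 ≈ 0.869100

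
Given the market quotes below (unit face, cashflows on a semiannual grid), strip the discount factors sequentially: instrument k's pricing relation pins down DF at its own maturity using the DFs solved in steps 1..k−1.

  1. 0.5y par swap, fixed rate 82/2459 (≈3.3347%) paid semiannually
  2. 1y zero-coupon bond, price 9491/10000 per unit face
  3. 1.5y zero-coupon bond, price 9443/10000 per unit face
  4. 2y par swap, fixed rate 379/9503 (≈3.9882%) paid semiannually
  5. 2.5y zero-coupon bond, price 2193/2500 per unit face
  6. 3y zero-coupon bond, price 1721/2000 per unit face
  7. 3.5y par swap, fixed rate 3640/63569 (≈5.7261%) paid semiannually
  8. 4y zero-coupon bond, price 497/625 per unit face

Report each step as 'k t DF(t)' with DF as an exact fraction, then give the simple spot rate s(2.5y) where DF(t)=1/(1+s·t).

1 1/2 2459/2500
2 1 9491/10000
3 3/2 9443/10000
4 2 4621/5000
5 5/2 2193/2500
6 3 1721/2000
7 7/2 409/500
8 4 497/625
s(2.5y) = (1/(2193/2500) − 1)/(5/2) = 614/10965 ≈ 5.5996%

step 1 [0.5y] swap r/2=41/2459: DF=(1 − 41/2459·(0))/(1+41/2459) = 2459/2500 ≈ 0.983600
step 2 [1y] zero: DF = P = 9491/10000 ≈ 0.949100
step 3 [1.5y] zero: DF = P = 9443/10000 ≈ 0.944300
step 4 [2y] swap r/2=379/19006: DF=(1 − 379/19006·(0.983600+0.949100+0.944300))/(1+379/19006) = 4621/5000 ≈ 0.924200
step 5 [2.5y] zero: DF = P = 2193/2500 ≈ 0.877200
step 6 [3y] zero: DF = P = 1721/2000 ≈ 0.860500
step 7 [3.5y] swap r/2=1820/63569: DF=(1 − 1820/63569·(0.983600+0.949100+0.944300+0.924200+0.877200+0.860500))/(1+1820/63569) = 409/500 ≈ 0.818000
step 8 [4y] zero: DF = P = 497/625 ≈ 0.795200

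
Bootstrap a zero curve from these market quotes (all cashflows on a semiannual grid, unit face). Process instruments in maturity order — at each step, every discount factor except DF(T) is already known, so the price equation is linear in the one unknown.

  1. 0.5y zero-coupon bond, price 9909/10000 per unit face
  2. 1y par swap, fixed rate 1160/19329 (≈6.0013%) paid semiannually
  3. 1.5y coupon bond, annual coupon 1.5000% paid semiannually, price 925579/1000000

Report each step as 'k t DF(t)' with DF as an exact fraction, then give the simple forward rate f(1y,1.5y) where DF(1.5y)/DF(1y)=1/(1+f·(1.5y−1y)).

step 1 [0.5y] zero: DF = P = 9909/10000 ≈ 0.990900
step 2 [1y] swap r/2=580/19329: DF=(1 − 580/19329·(0.990900))/(1+580/19329) = 471/500 ≈ 0.942000
step 3 [1.5y] bond c/2=3/400: DF=(925579/1000000 − 3/400·(0.990900+0.942000))/(1+3/400) = 9043/10000 ≈ 0.904300

1 1/2 9909/10000
2 1 471/500
3 3/2 9043/10000
f(1y,1.5y) = ((471/500)/(9043/10000) − 1)/(1/2) = 754/9043 ≈ 8.3379%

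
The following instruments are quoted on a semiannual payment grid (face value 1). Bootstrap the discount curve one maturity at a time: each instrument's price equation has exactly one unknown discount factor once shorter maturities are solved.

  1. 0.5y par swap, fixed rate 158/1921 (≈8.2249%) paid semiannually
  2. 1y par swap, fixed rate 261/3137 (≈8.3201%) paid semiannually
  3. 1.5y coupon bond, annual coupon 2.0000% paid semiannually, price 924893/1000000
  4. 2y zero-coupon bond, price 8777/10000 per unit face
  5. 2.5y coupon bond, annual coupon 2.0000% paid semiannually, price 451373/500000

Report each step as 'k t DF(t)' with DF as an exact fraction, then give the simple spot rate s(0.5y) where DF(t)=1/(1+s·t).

step 1 [0.5y] swap r/2=79/1921: DF=(1 − 79/1921·(0))/(1+79/1921) = 1921/2000 ≈ 0.960500
step 2 [1y] swap r/2=261/6274: DF=(1 − 261/6274·(0.960500))/(1+261/6274) = 9217/10000 ≈ 0.921700
step 3 [1.5y] bond c/2=1/100: DF=(924893/1000000 − 1/100·(0.960500+0.921700))/(1+1/100) = 8971/10000 ≈ 0.897100
step 4 [2y] zero: DF = P = 8777/10000 ≈ 0.877700
step 5 [2.5y] bond c/2=1/100: DF=(451373/500000 − 1/100·(0.960500+0.921700+0.897100+0.877700))/(1+1/100) = 536/625 ≈ 0.857600

1 1/2 1921/2000
2 1 9217/10000
3 3/2 8971/10000
4 2 8777/10000
5 5/2 536/625
s(0.5y) = (1/(1921/2000) − 1)/(1/2) = 158/1921 ≈ 8.2249%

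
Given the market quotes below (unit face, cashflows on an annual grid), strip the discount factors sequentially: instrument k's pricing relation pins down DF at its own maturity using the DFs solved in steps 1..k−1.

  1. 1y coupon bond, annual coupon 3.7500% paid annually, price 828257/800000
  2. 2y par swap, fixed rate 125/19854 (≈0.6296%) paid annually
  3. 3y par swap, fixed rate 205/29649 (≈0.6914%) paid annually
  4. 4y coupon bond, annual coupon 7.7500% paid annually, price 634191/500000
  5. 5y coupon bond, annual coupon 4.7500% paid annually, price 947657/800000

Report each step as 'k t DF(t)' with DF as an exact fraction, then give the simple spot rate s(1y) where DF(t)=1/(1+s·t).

1 1 9979/10000
2 2 79/80
3 3 1959/2000
4 4 9639/10000
5 5 9527/10000
s(1y) = (1/(9979/10000) − 1)/(1) = 21/9979 ≈ 0.2104%

step 1 [1y] bond c/1=3/80: DF=(828257/800000 − 3/80·(0))/(1+3/80) = 9979/10000 ≈ 0.997900
step 2 [2y] swap r/1=125/19854: DF=(1 − 125/19854·(0.997900))/(1+125/19854) = 79/80 ≈ 0.987500
step 3 [3y] swap r/1=205/29649: DF=(1 − 205/29649·(0.997900+0.987500))/(1+205/29649) = 1959/2000 ≈ 0.979500
step 4 [4y] bond c/1=31/400: DF=(634191/500000 − 31/400·(0.997900+0.987500+0.979500))/(1+31/400) = 9639/10000 ≈ 0.963900
step 5 [5y] bond c/1=19/400: DF=(947657/800000 − 19/400·(0.997900+0.987500+0.979500+0.963900))/(1+19/400) = 9527/10000 ≈ 0.952700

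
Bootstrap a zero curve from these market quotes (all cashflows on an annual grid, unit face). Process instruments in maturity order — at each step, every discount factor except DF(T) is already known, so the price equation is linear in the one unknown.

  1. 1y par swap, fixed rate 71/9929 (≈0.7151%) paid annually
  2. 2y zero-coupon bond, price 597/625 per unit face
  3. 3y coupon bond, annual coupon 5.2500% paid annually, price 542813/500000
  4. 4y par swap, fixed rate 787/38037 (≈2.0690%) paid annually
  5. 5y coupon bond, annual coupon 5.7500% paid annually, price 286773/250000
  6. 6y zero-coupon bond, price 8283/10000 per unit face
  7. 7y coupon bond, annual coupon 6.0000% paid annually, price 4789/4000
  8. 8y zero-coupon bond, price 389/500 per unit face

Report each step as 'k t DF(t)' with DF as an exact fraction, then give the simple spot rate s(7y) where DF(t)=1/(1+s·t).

1 1 9929/10000
2 2 597/625
3 3 9343/10000
4 4 9213/10000
5 5 8779/10000
6 6 8283/10000
7 7 511/625
8 8 389/500
s(7y) = (1/(511/625) − 1)/(7) = 114/3577 ≈ 3.1870%

step 1 [1y] swap r/1=71/9929: DF=(1 − 71/9929·(0))/(1+71/9929) = 9929/10000 ≈ 0.992900
step 2 [2y] zero: DF = P = 597/625 ≈ 0.955200
step 3 [3y] bond c/1=21/400: DF=(542813/500000 − 21/400·(0.992900+0.955200))/(1+21/400) = 9343/10000 ≈ 0.934300
step 4 [4y] swap r/1=787/38037: DF=(1 − 787/38037·(0.992900+0.955200+0.934300))/(1+787/38037) = 9213/10000 ≈ 0.921300
step 5 [5y] bond c/1=23/400: DF=(286773/250000 − 23/400·(0.992900+0.955200+0.934300+0.921300))/(1+23/400) = 8779/10000 ≈ 0.877900
step 6 [6y] zero: DF = P = 8283/10000 ≈ 0.828300
step 7 [7y] bond c/1=3/50: DF=(4789/4000 − 3/50·(0.992900+0.955200+0.934300+0.921300+0.877900+0.828300))/(1+3/50) = 511/625 ≈ 0.817600
step 8 [8y] zero: DF = P = 389/500 ≈ 0.778000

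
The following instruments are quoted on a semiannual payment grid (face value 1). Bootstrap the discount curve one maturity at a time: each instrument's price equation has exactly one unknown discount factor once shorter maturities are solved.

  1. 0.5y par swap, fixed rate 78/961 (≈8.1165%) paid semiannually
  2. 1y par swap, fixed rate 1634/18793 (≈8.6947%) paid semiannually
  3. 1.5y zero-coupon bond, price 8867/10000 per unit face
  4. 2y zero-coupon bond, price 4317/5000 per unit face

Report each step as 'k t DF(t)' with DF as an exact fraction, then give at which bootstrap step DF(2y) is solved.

step 1 [0.5y] swap r/2=39/961: DF=(1 − 39/961·(0))/(1+39/961) = 961/1000 ≈ 0.961000
step 2 [1y] swap r/2=817/18793: DF=(1 − 817/18793·(0.961000))/(1+817/18793) = 9183/10000 ≈ 0.918300
step 3 [1.5y] zero: DF = P = 8867/10000 ≈ 0.886700
step 4 [2y] zero: DF = P = 4317/5000 ≈ 0.863400

1 1/2 961/1000
2 1 9183/10000
3 3/2 8867/10000
4 2 4317/5000
DF(2y) is solved at step 4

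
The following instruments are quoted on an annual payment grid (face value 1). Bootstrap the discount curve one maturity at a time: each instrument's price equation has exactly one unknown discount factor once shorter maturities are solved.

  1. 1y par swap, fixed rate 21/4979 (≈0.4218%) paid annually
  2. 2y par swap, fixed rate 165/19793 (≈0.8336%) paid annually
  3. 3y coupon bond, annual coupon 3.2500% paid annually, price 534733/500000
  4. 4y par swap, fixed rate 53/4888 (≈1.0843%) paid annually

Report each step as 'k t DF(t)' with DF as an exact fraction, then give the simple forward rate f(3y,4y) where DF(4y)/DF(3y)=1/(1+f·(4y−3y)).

1 1 4979/5000
2 2 1967/2000
3 3 1947/2000
4 4 1197/1250
f(3y,4y) = ((1947/2000)/(1197/1250) − 1)/(1) = 53/3192 ≈ 1.6604%

step 1 [1y] swap r/1=21/4979: DF=(1 − 21/4979·(0))/(1+21/4979) = 4979/5000 ≈ 0.995800
step 2 [2y] swap r/1=165/19793: DF=(1 − 165/19793·(0.995800))/(1+165/19793) = 1967/2000 ≈ 0.983500
step 3 [3y] bond c/1=13/400: DF=(534733/500000 − 13/400·(0.995800+0.983500))/(1+13/400) = 1947/2000 ≈ 0.973500
step 4 [4y] swap r/1=53/4888: DF=(1 − 53/4888·(0.995800+0.983500+0.973500))/(1+53/4888) = 1197/1250 ≈ 0.957600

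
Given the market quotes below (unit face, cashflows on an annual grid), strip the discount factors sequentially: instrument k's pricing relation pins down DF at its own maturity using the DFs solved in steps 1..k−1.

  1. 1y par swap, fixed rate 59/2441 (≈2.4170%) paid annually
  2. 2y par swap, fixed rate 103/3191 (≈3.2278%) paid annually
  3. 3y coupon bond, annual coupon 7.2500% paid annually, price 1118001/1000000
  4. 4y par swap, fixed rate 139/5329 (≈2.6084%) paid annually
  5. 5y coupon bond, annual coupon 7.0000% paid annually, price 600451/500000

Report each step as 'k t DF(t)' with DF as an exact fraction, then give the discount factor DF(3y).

1 1 2441/2500
2 2 4691/5000
3 3 913/1000
4 4 9027/10000
5 5 8783/10000
DF(3y) = 913/1000 ≈ 0.913000

step 1 [1y] swap r/1=59/2441: DF=(1 − 59/2441·(0))/(1+59/2441) = 2441/2500 ≈ 0.976400
step 2 [2y] swap r/1=103/3191: DF=(1 − 103/3191·(0.976400))/(1+103/3191) = 4691/5000 ≈ 0.938200
step 3 [3y] bond c/1=29/400: DF=(1118001/1000000 − 29/400·(0.976400+0.938200))/(1+29/400) = 913/1000 ≈ 0.913000
step 4 [4y] swap r/1=139/5329: DF=(1 − 139/5329·(0.976400+0.938200+0.913000))/(1+139/5329) = 9027/10000 ≈ 0.902700
step 5 [5y] bond c/1=7/100: DF=(600451/500000 − 7/100·(0.976400+0.938200+0.913000+0.902700))/(1+7/100) = 8783/10000 ≈ 0.878300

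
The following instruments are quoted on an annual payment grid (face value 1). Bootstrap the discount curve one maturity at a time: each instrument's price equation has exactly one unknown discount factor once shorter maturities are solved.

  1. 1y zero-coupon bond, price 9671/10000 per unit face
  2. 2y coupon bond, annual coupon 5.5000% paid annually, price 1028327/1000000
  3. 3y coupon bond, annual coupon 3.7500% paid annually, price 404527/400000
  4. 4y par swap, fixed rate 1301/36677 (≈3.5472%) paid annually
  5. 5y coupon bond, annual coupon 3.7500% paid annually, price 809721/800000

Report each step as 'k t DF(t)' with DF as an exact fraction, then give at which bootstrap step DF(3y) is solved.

step 1 [1y] zero: DF = P = 9671/10000 ≈ 0.967100
step 2 [2y] bond c/1=11/200: DF=(1028327/1000000 − 11/200·(0.967100))/(1+11/200) = 9243/10000 ≈ 0.924300
step 3 [3y] bond c/1=3/80: DF=(404527/400000 − 3/80·(0.967100+0.924300))/(1+3/80) = 1133/1250 ≈ 0.906400
step 4 [4y] swap r/1=1301/36677: DF=(1 − 1301/36677·(0.967100+0.924300+0.906400))/(1+1301/36677) = 8699/10000 ≈ 0.869900
step 5 [5y] bond c/1=3/80: DF=(809721/800000 − 3/80·(0.967100+0.924300+0.906400+0.869900))/(1+3/80) = 843/1000 ≈ 0.843000

1 1 9671/10000
2 2 9243/10000
3 3 1133/1250
4 4 8699/10000
5 5 843/1000
DF(3y) is solved at step 3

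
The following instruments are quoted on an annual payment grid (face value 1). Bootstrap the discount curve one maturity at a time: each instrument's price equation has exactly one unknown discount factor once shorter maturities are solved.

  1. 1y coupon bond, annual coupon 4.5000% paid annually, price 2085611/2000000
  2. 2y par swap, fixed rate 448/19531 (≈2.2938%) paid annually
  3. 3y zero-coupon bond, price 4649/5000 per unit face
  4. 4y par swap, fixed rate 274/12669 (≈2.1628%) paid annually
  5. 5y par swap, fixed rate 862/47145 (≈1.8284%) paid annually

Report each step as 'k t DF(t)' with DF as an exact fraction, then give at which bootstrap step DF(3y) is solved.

step 1 [1y] bond c/1=9/200: DF=(2085611/2000000 − 9/200·(0))/(1+9/200) = 9979/10000 ≈ 0.997900
step 2 [2y] swap r/1=448/19531: DF=(1 − 448/19531·(0.997900))/(1+448/19531) = 597/625 ≈ 0.955200
step 3 [3y] zero: DF = P = 4649/5000 ≈ 0.929800
step 4 [4y] swap r/1=274/12669: DF=(1 − 274/12669·(0.997900+0.955200+0.929800))/(1+274/12669) = 4589/5000 ≈ 0.917800
step 5 [5y] swap r/1=862/47145: DF=(1 − 862/47145·(0.997900+0.955200+0.929800+0.917800))/(1+862/47145) = 4569/5000 ≈ 0.913800

1 1 9979/10000
2 2 597/625
3 3 4649/5000
4 4 4589/5000
5 5 4569/5000
DF(3y) is solved at step 3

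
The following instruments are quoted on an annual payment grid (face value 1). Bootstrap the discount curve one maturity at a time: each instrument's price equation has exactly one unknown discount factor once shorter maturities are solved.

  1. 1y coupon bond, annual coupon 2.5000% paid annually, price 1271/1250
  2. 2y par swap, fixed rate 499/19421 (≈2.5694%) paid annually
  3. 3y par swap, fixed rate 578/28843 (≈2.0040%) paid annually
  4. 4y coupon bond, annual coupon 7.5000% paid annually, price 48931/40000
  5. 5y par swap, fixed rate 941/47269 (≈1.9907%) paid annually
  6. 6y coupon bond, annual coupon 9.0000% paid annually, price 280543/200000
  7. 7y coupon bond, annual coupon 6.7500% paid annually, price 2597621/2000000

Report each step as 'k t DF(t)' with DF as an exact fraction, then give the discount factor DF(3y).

1 1 124/125
2 2 9501/10000
3 3 4711/5000
4 4 9367/10000
5 5 9059/10000
6 6 4483/5000
7 7 8611/10000
DF(3y) = 4711/5000 ≈ 0.942200

step 1 [1y] bond c/1=1/40: DF=(1271/1250 − 1/40·(0))/(1+1/40) = 124/125 ≈ 0.992000
step 2 [2y] swap r/1=499/19421: DF=(1 − 499/19421·(0.992000))/(1+499/19421) = 9501/10000 ≈ 0.950100
step 3 [3y] swap r/1=578/28843: DF=(1 − 578/28843·(0.992000+0.950100))/(1+578/28843) = 4711/5000 ≈ 0.942200
step 4 [4y] bond c/1=3/40: DF=(48931/40000 − 3/40·(0.992000+0.950100+0.942200))/(1+3/40) = 9367/10000 ≈ 0.936700
step 5 [5y] swap r/1=941/47269: DF=(1 − 941/47269·(0.992000+0.950100+0.942200+0.936700))/(1+941/47269) = 9059/10000 ≈ 0.905900
step 6 [6y] bond c/1=9/100: DF=(280543/200000 − 9/100·(0.992000+0.950100+0.942200+0.936700+0.905900))/(1+9/100) = 4483/5000 ≈ 0.896600
step 7 [7y] bond c/1=27/400: DF=(2597621/2000000 − 27/400·(0.992000+0.950100+0.942200+0.936700+0.905900+0.896600))/(1+27/400) = 8611/10000 ≈ 0.861100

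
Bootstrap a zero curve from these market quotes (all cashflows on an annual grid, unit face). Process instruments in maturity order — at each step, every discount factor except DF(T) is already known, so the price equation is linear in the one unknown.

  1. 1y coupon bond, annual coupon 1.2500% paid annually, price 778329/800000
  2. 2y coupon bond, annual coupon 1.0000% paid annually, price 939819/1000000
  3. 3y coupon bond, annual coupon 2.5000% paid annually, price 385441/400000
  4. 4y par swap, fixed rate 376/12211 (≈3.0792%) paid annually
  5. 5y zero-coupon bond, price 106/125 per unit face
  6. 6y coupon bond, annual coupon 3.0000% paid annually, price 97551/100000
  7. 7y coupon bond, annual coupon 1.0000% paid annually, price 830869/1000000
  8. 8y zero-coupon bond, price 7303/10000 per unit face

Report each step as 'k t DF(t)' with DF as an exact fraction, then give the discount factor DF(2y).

1 1 9609/10000
2 2 921/1000
3 3 4471/5000
4 4 1109/1250
5 5 106/125
6 6 8157/10000
7 7 7699/10000
8 8 7303/10000
DF(2y) = 921/1000 ≈ 0.921000

step 1 [1y] bond c/1=1/80: DF=(778329/800000 − 1/80·(0))/(1+1/80) = 9609/10000 ≈ 0.960900
step 2 [2y] bond c/1=1/100: DF=(939819/1000000 − 1/100·(0.960900))/(1+1/100) = 921/1000 ≈ 0.921000
step 3 [3y] bond c/1=1/40: DF=(385441/400000 − 1/40·(0.960900+0.921000))/(1+1/40) = 4471/5000 ≈ 0.894200
step 4 [4y] swap r/1=376/12211: DF=(1 − 376/12211·(0.960900+0.921000+0.894200))/(1+376/12211) = 1109/1250 ≈ 0.887200
step 5 [5y] zero: DF = P = 106/125 ≈ 0.848000
step 6 [6y] bond c/1=3/100: DF=(97551/100000 − 3/100·(0.960900+0.921000+0.894200+0.887200+0.848000))/(1+3/100) = 8157/10000 ≈ 0.815700
step 7 [7y] bond c/1=1/100: DF=(830869/1000000 − 1/100·(0.960900+0.921000+0.894200+0.887200+0.848000+0.815700))/(1+1/100) = 7699/10000 ≈ 0.769900
step 8 [8y] zero: DF = P = 7303/10000 ≈ 0.730300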